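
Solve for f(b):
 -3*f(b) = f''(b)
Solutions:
 f(b) = C1*sin(sqrt(3)*b) + C2*cos(sqrt(3)*b)


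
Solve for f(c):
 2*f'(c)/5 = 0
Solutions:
 f(c) = C1


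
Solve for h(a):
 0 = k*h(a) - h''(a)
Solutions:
 h(a) = C1*exp(-a*sqrt(k)) + C2*exp(a*sqrt(k))


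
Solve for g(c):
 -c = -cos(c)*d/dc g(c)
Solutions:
 g(c) = C1 + Integral(c/cos(c), c)


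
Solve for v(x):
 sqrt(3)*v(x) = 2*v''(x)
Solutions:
 v(x) = C1*exp(-sqrt(2)*3^(1/4)*x/2) + C2*exp(sqrt(2)*3^(1/4)*x/2)


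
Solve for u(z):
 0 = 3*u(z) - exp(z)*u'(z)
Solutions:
 u(z) = C1*exp(-3*exp(-z))


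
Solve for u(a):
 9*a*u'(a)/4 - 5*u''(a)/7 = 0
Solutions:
 u(a) = C1 + C2*erfi(3*sqrt(70)*a/20)


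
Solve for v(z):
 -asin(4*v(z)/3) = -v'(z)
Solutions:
 Integral(1/asin(4*_y/3), (_y, v(z))) = C1 + z


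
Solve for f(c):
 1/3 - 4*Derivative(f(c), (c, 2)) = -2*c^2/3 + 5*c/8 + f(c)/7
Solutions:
 f(c) = C1*sin(sqrt(7)*c/14) + C2*cos(sqrt(7)*c/14) + 14*c^2/3 - 35*c/8 - 259


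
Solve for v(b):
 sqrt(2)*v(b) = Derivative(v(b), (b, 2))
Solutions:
 v(b) = C1*exp(-2^(1/4)*b) + C2*exp(2^(1/4)*b)


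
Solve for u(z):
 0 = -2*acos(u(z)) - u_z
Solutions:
 Integral(1/acos(_y), (_y, u(z))) = C1 - 2*z


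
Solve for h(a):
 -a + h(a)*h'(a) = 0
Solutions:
 h(a) = -sqrt(C1 + a^2)
 h(a) = sqrt(C1 + a^2)


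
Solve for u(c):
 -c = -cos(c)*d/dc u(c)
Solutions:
 u(c) = C1 + Integral(c/cos(c), c)


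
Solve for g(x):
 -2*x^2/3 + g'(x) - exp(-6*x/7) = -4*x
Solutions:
 g(x) = C1 + 2*x^3/9 - 2*x^2 - 7*exp(-6*x/7)/6


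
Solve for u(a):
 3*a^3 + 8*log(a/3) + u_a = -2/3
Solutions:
 u(a) = C1 - 3*a^4/4 - 8*a*log(a) + 22*a/3 + 8*a*log(3)


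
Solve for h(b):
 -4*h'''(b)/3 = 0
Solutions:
 h(b) = C1 + C2*b + C3*b^2


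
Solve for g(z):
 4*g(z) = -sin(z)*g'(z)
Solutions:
 g(z) = C1*(cos(z)^2 + 2*cos(z) + 1)/(cos(z)^2 - 2*cos(z) + 1)


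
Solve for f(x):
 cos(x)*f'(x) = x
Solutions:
 f(x) = C1 + Integral(x/cos(x), x)


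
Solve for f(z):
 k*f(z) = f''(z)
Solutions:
 f(z) = C1*exp(-sqrt(k)*z) + C2*exp(sqrt(k)*z)


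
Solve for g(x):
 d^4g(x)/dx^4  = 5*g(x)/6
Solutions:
 g(x) = C1*exp(-5^(1/4)*6^(3/4)*x/6) + C2*exp(5^(1/4)*6^(3/4)*x/6) + C3*sin(5^(1/4)*6^(3/4)*x/6) + C4*cos(5^(1/4)*6^(3/4)*x/6)


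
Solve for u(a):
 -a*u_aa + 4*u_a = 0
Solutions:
 u(a) = C1 + C2*a^5


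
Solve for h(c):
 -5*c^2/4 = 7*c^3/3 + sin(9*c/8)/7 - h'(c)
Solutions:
 h(c) = C1 + 7*c^4/12 + 5*c^3/12 - 8*cos(9*c/8)/63


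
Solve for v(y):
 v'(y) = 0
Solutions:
 v(y) = C1


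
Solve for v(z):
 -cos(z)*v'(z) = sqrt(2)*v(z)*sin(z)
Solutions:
 v(z) = C1*cos(z)^(sqrt(2))


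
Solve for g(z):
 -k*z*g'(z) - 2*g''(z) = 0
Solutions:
 g(z) = Piecewise((-sqrt(pi)*C1*erf(sqrt(k)*z/2)/sqrt(k) - C2, (k > 0) | (k < 0)), (-C1*z - C2, True))


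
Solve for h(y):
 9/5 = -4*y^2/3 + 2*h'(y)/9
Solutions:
 h(y) = C1 + 2*y^3 + 81*y/10


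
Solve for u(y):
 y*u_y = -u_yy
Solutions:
 u(y) = C1 + C2*erf(sqrt(2)*y/2)


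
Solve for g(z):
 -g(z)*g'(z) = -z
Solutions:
 g(z) = -sqrt(C1 + z^2)
 g(z) = sqrt(C1 + z^2)


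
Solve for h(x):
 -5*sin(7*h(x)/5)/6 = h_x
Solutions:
 5*x/6 + 5*log(cos(7*h(x)/5) - 1)/14 - 5*log(cos(7*h(x)/5) + 1)/14 = C1


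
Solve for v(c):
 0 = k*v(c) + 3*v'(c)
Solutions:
 v(c) = C1*exp(-c*k/3)


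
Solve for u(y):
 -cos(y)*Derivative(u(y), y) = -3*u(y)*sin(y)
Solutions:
 u(y) = C1/cos(y)^3


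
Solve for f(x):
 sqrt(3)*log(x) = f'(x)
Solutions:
 f(x) = C1 + sqrt(3)*x*log(x) - sqrt(3)*x


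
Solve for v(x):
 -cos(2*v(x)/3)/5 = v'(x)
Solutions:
 x/5 - 3*log(sin(2*v(x)/3) - 1)/4 + 3*log(sin(2*v(x)/3) + 1)/4 = C1


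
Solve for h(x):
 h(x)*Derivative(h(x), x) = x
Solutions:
 h(x) = -sqrt(C1 + x^2)
 h(x) = sqrt(C1 + x^2)


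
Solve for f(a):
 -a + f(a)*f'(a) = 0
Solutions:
 f(a) = -sqrt(C1 + a^2)
 f(a) = sqrt(C1 + a^2)


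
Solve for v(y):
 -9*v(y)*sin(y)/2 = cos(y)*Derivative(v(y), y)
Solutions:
 v(y) = C1*cos(y)^(9/2)


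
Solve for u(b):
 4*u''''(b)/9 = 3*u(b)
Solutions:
 u(b) = C1*exp(-sqrt(2)*3^(3/4)*b/2) + C2*exp(sqrt(2)*3^(3/4)*b/2) + C3*sin(sqrt(2)*3^(3/4)*b/2) + C4*cos(sqrt(2)*3^(3/4)*b/2)


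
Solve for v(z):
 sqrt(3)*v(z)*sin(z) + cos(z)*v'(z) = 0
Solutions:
 v(z) = C1*cos(z)^(sqrt(3))


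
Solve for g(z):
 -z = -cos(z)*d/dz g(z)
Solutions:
 g(z) = C1 + Integral(z/cos(z), z)


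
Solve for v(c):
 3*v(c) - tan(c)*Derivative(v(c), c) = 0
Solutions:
 v(c) = C1*sin(c)^3


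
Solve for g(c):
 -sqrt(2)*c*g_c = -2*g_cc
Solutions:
 g(c) = C1 + C2*erfi(2^(1/4)*c/2)


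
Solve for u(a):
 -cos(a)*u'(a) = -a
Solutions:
 u(a) = C1 + Integral(a/cos(a), a)


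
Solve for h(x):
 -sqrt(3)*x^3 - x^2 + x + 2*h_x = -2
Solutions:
 h(x) = C1 + sqrt(3)*x^4/8 + x^3/6 - x^2/4 - x


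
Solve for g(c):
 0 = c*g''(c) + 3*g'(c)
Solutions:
 g(c) = C1 + C2/c^2


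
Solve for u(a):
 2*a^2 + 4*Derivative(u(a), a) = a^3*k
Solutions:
 u(a) = C1 + a^4*k/16 - a^3/6


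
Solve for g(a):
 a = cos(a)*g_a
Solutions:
 g(a) = C1 + Integral(a/cos(a), a)


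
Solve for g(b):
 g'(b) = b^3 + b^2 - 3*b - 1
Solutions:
 g(b) = C1 + b^4/4 + b^3/3 - 3*b^2/2 - b


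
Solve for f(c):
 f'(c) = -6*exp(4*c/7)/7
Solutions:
 f(c) = C1 - 3*exp(4*c/7)/2


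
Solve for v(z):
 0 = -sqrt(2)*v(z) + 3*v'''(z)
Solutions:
 v(z) = C3*exp(2^(1/6)*3^(2/3)*z/3) + (C1*sin(6^(1/6)*z/2) + C2*cos(6^(1/6)*z/2))*exp(-2^(1/6)*3^(2/3)*z/6)


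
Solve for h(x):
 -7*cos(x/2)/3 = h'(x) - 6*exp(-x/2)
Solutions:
 h(x) = C1 - 14*sin(x/2)/3 - 12*exp(-x/2)


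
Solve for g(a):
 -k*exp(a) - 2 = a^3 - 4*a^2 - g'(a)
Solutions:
 g(a) = C1 + a^4/4 - 4*a^3/3 + 2*a + k*exp(a)


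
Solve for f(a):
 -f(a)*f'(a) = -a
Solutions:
 f(a) = -sqrt(C1 + a^2)
 f(a) = sqrt(C1 + a^2)


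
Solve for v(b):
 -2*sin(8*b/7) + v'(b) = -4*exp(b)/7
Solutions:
 v(b) = C1 - 4*exp(b)/7 - 7*cos(8*b/7)/4


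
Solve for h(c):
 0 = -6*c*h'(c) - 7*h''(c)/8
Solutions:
 h(c) = C1 + C2*erf(2*sqrt(42)*c/7)


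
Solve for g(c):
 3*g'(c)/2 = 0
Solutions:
 g(c) = C1


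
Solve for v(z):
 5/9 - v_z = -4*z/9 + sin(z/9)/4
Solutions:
 v(z) = C1 + 2*z^2/9 + 5*z/9 + 9*cos(z/9)/4


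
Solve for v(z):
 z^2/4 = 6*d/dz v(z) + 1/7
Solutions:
 v(z) = C1 + z^3/72 - z/42


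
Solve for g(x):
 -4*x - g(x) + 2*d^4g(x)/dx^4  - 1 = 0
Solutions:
 g(x) = C1*exp(-2^(3/4)*x/2) + C2*exp(2^(3/4)*x/2) + C3*sin(2^(3/4)*x/2) + C4*cos(2^(3/4)*x/2) - 4*x - 1


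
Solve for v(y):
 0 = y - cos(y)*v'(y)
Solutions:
 v(y) = C1 + Integral(y/cos(y), y)


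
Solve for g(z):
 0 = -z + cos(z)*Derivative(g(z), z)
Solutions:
 g(z) = C1 + Integral(z/cos(z), z)


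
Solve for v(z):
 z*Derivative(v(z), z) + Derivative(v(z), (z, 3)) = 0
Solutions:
 v(z) = C1 + Integral(C2*airyai(-z) + C3*airybi(-z), z)


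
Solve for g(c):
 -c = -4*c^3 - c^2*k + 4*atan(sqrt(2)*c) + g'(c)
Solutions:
 g(c) = C1 + c^4 + c^3*k/3 - c^2/2 - 4*c*atan(sqrt(2)*c) + sqrt(2)*log(2*c^2 + 1)


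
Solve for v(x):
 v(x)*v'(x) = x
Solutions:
 v(x) = -sqrt(C1 + x^2)
 v(x) = sqrt(C1 + x^2)


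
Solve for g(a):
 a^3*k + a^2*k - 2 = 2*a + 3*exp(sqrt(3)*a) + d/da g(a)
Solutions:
 g(a) = C1 + a^4*k/4 + a^3*k/3 - a^2 - 2*a - sqrt(3)*exp(sqrt(3)*a)


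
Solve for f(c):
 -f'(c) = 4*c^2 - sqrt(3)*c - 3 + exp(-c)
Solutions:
 f(c) = C1 - 4*c^3/3 + sqrt(3)*c^2/2 + 3*c + exp(-c)


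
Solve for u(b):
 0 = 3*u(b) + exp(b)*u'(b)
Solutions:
 u(b) = C1*exp(3*exp(-b))


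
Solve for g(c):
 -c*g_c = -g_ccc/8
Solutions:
 g(c) = C1 + Integral(C2*airyai(2*c) + C3*airybi(2*c), c)


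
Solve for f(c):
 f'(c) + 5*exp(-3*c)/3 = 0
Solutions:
 f(c) = C1 + 5*exp(-3*c)/9


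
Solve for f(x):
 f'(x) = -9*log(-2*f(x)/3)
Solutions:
 Integral(1/(log(-_y) - log(3) + log(2)), (_y, f(x)))/9 = C1 - x


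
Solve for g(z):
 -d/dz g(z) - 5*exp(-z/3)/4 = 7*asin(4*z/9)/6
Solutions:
 g(z) = C1 - 7*z*asin(4*z/9)/6 - 7*sqrt(81 - 16*z^2)/24 + 15*exp(-z/3)/4


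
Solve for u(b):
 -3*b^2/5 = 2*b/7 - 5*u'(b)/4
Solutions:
 u(b) = C1 + 4*b^3/25 + 4*b^2/35


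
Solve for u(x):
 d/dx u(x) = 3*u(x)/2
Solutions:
 u(x) = C1*exp(3*x/2)


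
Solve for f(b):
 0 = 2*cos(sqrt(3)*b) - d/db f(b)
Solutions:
 f(b) = C1 + 2*sqrt(3)*sin(sqrt(3)*b)/3


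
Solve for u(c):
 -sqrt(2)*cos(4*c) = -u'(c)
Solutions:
 u(c) = C1 + sqrt(2)*sin(4*c)/4


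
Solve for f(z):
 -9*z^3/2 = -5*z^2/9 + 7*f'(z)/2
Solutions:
 f(z) = C1 - 9*z^4/28 + 10*z^3/189


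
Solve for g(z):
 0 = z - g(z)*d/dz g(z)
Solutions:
 g(z) = -sqrt(C1 + z^2)
 g(z) = sqrt(C1 + z^2)


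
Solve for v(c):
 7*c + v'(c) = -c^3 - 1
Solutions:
 v(c) = C1 - c^4/4 - 7*c^2/2 - c


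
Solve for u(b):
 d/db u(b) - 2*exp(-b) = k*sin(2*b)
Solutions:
 u(b) = C1 - k*cos(2*b)/2 - 2*exp(-b)


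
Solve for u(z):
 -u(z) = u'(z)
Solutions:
 u(z) = C1*exp(-z)


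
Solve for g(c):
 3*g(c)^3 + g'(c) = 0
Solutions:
 g(c) = -sqrt(2)*sqrt(-1/(C1 - 3*c))/2
 g(c) = sqrt(2)*sqrt(-1/(C1 - 3*c))/2


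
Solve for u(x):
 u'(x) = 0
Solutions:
 u(x) = C1


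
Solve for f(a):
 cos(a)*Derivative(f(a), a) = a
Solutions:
 f(a) = C1 + Integral(a/cos(a), a)


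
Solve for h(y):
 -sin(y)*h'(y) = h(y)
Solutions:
 h(y) = C1*sqrt(cos(y) + 1)/sqrt(cos(y) - 1)


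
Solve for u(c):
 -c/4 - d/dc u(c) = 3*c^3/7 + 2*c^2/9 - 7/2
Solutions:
 u(c) = C1 - 3*c^4/28 - 2*c^3/27 - c^2/8 + 7*c/2


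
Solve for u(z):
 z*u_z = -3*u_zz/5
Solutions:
 u(z) = C1 + C2*erf(sqrt(30)*z/6)


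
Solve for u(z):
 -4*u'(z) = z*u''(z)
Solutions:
 u(z) = C1 + C2/z^3


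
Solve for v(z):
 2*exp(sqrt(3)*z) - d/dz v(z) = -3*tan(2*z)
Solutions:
 v(z) = C1 + 2*sqrt(3)*exp(sqrt(3)*z)/3 - 3*log(cos(2*z))/2


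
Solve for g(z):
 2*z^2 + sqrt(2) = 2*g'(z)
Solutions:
 g(z) = C1 + z^3/3 + sqrt(2)*z/2


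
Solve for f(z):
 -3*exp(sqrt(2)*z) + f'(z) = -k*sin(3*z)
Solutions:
 f(z) = C1 + k*cos(3*z)/3 + 3*sqrt(2)*exp(sqrt(2)*z)/2


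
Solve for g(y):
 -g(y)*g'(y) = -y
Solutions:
 g(y) = -sqrt(C1 + y^2)
 g(y) = sqrt(C1 + y^2)


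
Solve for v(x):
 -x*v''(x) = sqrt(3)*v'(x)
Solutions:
 v(x) = C1 + C2*x^(1 - sqrt(3))


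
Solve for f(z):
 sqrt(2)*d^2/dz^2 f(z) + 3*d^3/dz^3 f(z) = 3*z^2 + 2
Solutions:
 f(z) = C1 + C2*z + C3*exp(-sqrt(2)*z/3) + sqrt(2)*z^4/8 - 3*z^3/2 + 29*sqrt(2)*z^2/4


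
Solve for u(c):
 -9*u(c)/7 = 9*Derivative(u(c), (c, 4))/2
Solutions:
 u(c) = (C1*sin(14^(3/4)*c/14) + C2*cos(14^(3/4)*c/14))*exp(-14^(3/4)*c/14) + (C3*sin(14^(3/4)*c/14) + C4*cos(14^(3/4)*c/14))*exp(14^(3/4)*c/14)


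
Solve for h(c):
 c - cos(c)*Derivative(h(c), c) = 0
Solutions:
 h(c) = C1 + Integral(c/cos(c), c)


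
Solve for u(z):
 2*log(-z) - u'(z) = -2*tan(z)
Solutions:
 u(z) = C1 + 2*z*log(-z) - 2*z - 2*log(cos(z))


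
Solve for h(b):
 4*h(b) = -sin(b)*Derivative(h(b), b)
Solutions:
 h(b) = C1*(cos(b)^2 + 2*cos(b) + 1)/(cos(b)^2 - 2*cos(b) + 1)


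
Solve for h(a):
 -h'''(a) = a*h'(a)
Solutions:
 h(a) = C1 + Integral(C2*airyai(-a) + C3*airybi(-a), a)


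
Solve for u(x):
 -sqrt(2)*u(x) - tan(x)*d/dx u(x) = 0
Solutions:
 u(x) = C1/sin(x)^(sqrt(2))


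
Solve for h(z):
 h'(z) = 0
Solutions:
 h(z) = C1


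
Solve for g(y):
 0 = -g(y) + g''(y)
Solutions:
 g(y) = C1*exp(-y) + C2*exp(y)


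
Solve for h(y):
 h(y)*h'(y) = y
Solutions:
 h(y) = -sqrt(C1 + y^2)
 h(y) = sqrt(C1 + y^2)


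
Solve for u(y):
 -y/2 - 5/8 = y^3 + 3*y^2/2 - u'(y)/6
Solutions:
 u(y) = C1 + 3*y^4/2 + 3*y^3 + 3*y^2/2 + 15*y/4


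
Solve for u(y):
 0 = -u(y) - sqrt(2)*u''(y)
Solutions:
 u(y) = C1*sin(2^(3/4)*y/2) + C2*cos(2^(3/4)*y/2)


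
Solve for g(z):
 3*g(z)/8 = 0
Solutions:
 g(z) = 0


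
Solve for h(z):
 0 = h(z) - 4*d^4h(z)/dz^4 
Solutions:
 h(z) = C1*exp(-sqrt(2)*z/2) + C2*exp(sqrt(2)*z/2) + C3*sin(sqrt(2)*z/2) + C4*cos(sqrt(2)*z/2)


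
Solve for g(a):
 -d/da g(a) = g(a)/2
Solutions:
 g(a) = C1*exp(-a/2)


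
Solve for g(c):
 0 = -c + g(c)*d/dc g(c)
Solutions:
 g(c) = -sqrt(C1 + c^2)
 g(c) = sqrt(C1 + c^2)


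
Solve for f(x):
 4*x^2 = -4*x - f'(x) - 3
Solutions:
 f(x) = C1 - 4*x^3/3 - 2*x^2 - 3*x


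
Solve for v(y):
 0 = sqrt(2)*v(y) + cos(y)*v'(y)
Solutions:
 v(y) = C1*(sin(y) - 1)^(sqrt(2)/2)/(sin(y) + 1)^(sqrt(2)/2)


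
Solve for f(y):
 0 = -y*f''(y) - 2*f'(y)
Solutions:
 f(y) = C1 + C2/y


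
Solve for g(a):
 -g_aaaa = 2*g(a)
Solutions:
 g(a) = (C1*sin(2^(3/4)*a/2) + C2*cos(2^(3/4)*a/2))*exp(-2^(3/4)*a/2) + (C3*sin(2^(3/4)*a/2) + C4*cos(2^(3/4)*a/2))*exp(2^(3/4)*a/2)


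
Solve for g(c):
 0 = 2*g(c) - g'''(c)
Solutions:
 g(c) = C3*exp(2^(1/3)*c) + (C1*sin(2^(1/3)*sqrt(3)*c/2) + C2*cos(2^(1/3)*sqrt(3)*c/2))*exp(-2^(1/3)*c/2)


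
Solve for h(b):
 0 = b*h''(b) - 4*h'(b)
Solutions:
 h(b) = C1 + C2*b^5


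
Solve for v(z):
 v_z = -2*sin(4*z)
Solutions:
 v(z) = C1 + cos(4*z)/2


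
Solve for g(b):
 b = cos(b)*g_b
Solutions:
 g(b) = C1 + Integral(b/cos(b), b)


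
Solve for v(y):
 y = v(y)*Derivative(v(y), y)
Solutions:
 v(y) = -sqrt(C1 + y^2)
 v(y) = sqrt(C1 + y^2)


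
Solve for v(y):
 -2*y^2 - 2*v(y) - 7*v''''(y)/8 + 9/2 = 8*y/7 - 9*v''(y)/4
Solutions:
 v(y) = -y^2 - 4*y/7 + (C1*sin(2*7^(3/4)*y*sin(atan(sqrt(31)/9)/2)/7) + C2*cos(2*7^(3/4)*y*sin(atan(sqrt(31)/9)/2)/7))*exp(-2*7^(3/4)*y*cos(atan(sqrt(31)/9)/2)/7) + (C3*sin(2*7^(3/4)*y*sin(atan(sqrt(31)/9)/2)/7) + C4*cos(2*7^(3/4)*y*sin(atan(sqrt(31)/9)/2)/7))*exp(2*7^(3/4)*y*cos(atan(sqrt(31)/9)/2)/7)


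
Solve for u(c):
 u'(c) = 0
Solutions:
 u(c) = C1


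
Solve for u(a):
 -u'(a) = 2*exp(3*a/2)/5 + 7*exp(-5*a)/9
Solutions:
 u(a) = C1 - 4*exp(3*a/2)/15 + 7*exp(-5*a)/45


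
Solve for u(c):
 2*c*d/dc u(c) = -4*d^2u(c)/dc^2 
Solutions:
 u(c) = C1 + C2*erf(c/2)


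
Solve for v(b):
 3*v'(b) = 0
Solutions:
 v(b) = C1


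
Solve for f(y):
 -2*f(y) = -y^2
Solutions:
 f(y) = y^2/2


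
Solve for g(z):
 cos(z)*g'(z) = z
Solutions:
 g(z) = C1 + Integral(z/cos(z), z)


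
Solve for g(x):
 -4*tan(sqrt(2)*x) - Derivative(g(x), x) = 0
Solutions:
 g(x) = C1 + 2*sqrt(2)*log(cos(sqrt(2)*x))


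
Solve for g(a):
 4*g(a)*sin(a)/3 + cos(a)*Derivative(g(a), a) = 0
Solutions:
 g(a) = C1*cos(a)^(4/3)


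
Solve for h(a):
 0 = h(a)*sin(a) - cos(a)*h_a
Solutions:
 h(a) = C1/cos(a)


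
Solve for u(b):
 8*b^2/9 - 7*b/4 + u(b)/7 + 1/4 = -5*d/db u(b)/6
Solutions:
 u(b) = C1*exp(-6*b/35) - 56*b^2/9 + 9163*b/108 - 321839/648


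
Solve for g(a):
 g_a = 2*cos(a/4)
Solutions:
 g(a) = C1 + 8*sin(a/4)


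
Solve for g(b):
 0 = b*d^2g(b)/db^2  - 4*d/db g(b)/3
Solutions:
 g(b) = C1 + C2*b^(7/3)


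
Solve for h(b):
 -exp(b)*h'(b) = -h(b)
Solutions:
 h(b) = C1*exp(-exp(-b))


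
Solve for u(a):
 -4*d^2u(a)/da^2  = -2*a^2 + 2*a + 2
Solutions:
 u(a) = C1 + C2*a + a^4/24 - a^3/12 - a^2/4


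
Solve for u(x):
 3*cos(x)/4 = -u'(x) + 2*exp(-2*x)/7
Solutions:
 u(x) = C1 - 3*sin(x)/4 - exp(-2*x)/7


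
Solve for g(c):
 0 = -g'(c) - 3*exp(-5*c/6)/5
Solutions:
 g(c) = C1 + 18*exp(-5*c/6)/25


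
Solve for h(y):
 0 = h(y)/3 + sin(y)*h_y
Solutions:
 h(y) = C1*(cos(y) + 1)^(1/6)/(cos(y) - 1)^(1/6)


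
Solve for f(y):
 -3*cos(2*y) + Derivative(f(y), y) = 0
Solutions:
 f(y) = C1 + 3*sin(2*y)/2


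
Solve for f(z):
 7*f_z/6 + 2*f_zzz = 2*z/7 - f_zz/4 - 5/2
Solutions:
 f(z) = C1 + 6*z^2/49 - 753*z/343 + (C2*sin(sqrt(1335)*z/48) + C3*cos(sqrt(1335)*z/48))*exp(-z/16)


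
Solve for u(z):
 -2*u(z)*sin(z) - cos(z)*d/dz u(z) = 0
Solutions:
 u(z) = C1*cos(z)^2


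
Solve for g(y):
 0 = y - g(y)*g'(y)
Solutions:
 g(y) = -sqrt(C1 + y^2)
 g(y) = sqrt(C1 + y^2)


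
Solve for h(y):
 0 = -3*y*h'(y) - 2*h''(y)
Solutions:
 h(y) = C1 + C2*erf(sqrt(3)*y/2)


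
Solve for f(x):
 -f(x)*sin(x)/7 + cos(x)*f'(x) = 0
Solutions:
 f(x) = C1/cos(x)^(1/7)


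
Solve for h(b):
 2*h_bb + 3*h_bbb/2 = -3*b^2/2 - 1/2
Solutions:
 h(b) = C1 + C2*b + C3*exp(-4*b/3) - b^4/16 + 3*b^3/16 - 35*b^2/64


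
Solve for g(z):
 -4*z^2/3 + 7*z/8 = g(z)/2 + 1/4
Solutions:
 g(z) = -8*z^2/3 + 7*z/4 - 1/2


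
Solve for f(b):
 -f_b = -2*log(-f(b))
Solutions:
 -li(-f(b)) = C1 + 2*b


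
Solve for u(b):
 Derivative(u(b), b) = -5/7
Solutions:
 u(b) = C1 - 5*b/7


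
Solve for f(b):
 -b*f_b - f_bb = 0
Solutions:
 f(b) = C1 + C2*erf(sqrt(2)*b/2)


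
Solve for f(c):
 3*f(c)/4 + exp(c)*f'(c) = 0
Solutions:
 f(c) = C1*exp(3*exp(-c)/4)


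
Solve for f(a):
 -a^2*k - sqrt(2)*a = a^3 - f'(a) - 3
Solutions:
 f(a) = C1 + a^4/4 + a^3*k/3 + sqrt(2)*a^2/2 - 3*a


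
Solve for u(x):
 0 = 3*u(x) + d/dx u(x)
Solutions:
 u(x) = C1*exp(-3*x)


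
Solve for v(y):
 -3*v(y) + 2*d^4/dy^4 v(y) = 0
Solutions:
 v(y) = C1*exp(-2^(3/4)*3^(1/4)*y/2) + C2*exp(2^(3/4)*3^(1/4)*y/2) + C3*sin(2^(3/4)*3^(1/4)*y/2) + C4*cos(2^(3/4)*3^(1/4)*y/2)


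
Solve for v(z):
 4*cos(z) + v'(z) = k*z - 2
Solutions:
 v(z) = C1 + k*z^2/2 - 2*z - 4*sin(z)


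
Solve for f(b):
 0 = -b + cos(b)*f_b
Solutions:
 f(b) = C1 + Integral(b/cos(b), b)


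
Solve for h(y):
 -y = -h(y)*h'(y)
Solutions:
 h(y) = -sqrt(C1 + y^2)
 h(y) = sqrt(C1 + y^2)


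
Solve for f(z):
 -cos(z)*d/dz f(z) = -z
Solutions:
 f(z) = C1 + Integral(z/cos(z), z)


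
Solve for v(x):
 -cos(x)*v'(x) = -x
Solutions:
 v(x) = C1 + Integral(x/cos(x), x)


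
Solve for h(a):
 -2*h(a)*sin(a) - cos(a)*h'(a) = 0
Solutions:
 h(a) = C1*cos(a)^2


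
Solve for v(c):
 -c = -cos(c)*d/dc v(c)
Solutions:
 v(c) = C1 + Integral(c/cos(c), c)


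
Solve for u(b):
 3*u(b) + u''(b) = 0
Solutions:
 u(b) = C1*sin(sqrt(3)*b) + C2*cos(sqrt(3)*b)


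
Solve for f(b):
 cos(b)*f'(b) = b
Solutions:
 f(b) = C1 + Integral(b/cos(b), b)


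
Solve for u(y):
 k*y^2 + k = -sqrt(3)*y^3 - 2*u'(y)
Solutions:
 u(y) = C1 - k*y^3/6 - k*y/2 - sqrt(3)*y^4/8


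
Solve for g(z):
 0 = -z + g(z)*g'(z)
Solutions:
 g(z) = -sqrt(C1 + z^2)
 g(z) = sqrt(C1 + z^2)


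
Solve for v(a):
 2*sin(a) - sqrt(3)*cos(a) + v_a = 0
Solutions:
 v(a) = C1 + sqrt(3)*sin(a) + 2*cos(a)


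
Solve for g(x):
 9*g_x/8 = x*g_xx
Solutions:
 g(x) = C1 + C2*x^(17/8)


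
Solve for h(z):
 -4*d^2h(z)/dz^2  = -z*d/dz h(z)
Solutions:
 h(z) = C1 + C2*erfi(sqrt(2)*z/4)


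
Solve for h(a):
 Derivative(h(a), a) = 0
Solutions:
 h(a) = C1


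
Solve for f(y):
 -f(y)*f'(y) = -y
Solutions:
 f(y) = -sqrt(C1 + y^2)
 f(y) = sqrt(C1 + y^2)


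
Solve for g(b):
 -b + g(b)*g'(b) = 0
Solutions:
 g(b) = -sqrt(C1 + b^2)
 g(b) = sqrt(C1 + b^2)


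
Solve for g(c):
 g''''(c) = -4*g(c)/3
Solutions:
 g(c) = (C1*sin(3^(3/4)*c/3) + C2*cos(3^(3/4)*c/3))*exp(-3^(3/4)*c/3) + (C3*sin(3^(3/4)*c/3) + C4*cos(3^(3/4)*c/3))*exp(3^(3/4)*c/3)


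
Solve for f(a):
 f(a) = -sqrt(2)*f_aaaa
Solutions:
 f(a) = (C1*sin(2^(3/8)*a/2) + C2*cos(2^(3/8)*a/2))*exp(-2^(3/8)*a/2) + (C3*sin(2^(3/8)*a/2) + C4*cos(2^(3/8)*a/2))*exp(2^(3/8)*a/2)


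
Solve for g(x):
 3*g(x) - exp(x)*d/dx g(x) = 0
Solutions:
 g(x) = C1*exp(-3*exp(-x))


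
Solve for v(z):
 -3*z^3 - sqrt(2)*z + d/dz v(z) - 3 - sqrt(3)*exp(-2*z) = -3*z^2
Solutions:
 v(z) = C1 + 3*z^4/4 - z^3 + sqrt(2)*z^2/2 + 3*z - sqrt(3)*exp(-2*z)/2


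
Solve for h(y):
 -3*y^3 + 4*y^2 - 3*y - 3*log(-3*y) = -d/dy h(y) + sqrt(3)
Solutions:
 h(y) = C1 + 3*y^4/4 - 4*y^3/3 + 3*y^2/2 + 3*y*log(-y) + y*(-3 + sqrt(3) + 3*log(3))


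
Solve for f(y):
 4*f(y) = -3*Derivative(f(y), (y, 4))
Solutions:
 f(y) = (C1*sin(3^(3/4)*y/3) + C2*cos(3^(3/4)*y/3))*exp(-3^(3/4)*y/3) + (C3*sin(3^(3/4)*y/3) + C4*cos(3^(3/4)*y/3))*exp(3^(3/4)*y/3)


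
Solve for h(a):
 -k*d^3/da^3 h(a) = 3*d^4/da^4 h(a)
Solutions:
 h(a) = C1 + C2*a + C3*a^2 + C4*exp(-a*k/3)


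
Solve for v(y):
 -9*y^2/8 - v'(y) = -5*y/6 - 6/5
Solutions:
 v(y) = C1 - 3*y^3/8 + 5*y^2/12 + 6*y/5


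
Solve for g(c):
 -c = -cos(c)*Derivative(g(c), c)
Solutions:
 g(c) = C1 + Integral(c/cos(c), c)


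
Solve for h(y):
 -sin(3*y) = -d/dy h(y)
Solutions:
 h(y) = C1 - cos(3*y)/3


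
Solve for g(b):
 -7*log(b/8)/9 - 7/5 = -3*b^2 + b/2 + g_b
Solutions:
 g(b) = C1 + b^3 - b^2/4 - 7*b*log(b)/9 - 28*b/45 + 7*b*log(2)/3


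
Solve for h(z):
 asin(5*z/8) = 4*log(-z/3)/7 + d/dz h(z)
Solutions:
 h(z) = C1 - 4*z*log(-z)/7 + z*asin(5*z/8) + 4*z/7 + 4*z*log(3)/7 + sqrt(64 - 25*z^2)/5


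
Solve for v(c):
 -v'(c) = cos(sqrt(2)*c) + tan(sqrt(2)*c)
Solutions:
 v(c) = C1 + sqrt(2)*log(cos(sqrt(2)*c))/2 - sqrt(2)*sin(sqrt(2)*c)/2


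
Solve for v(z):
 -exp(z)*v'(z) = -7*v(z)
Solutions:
 v(z) = C1*exp(-7*exp(-z))


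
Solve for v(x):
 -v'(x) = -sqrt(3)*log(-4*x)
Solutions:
 v(x) = C1 + sqrt(3)*x*log(-x) + sqrt(3)*x*(-1 + 2*log(2))


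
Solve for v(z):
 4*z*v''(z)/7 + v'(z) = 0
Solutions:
 v(z) = C1 + C2/z^(3/4)


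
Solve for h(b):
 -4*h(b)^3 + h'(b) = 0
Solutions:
 h(b) = -sqrt(2)*sqrt(-1/(C1 + 4*b))/2
 h(b) = sqrt(2)*sqrt(-1/(C1 + 4*b))/2


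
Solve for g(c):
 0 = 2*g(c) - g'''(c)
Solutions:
 g(c) = C3*exp(2^(1/3)*c) + (C1*sin(2^(1/3)*sqrt(3)*c/2) + C2*cos(2^(1/3)*sqrt(3)*c/2))*exp(-2^(1/3)*c/2)


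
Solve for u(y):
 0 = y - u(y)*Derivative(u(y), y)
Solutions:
 u(y) = -sqrt(C1 + y^2)
 u(y) = sqrt(C1 + y^2)


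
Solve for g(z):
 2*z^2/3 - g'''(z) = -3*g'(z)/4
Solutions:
 g(z) = C1 + C2*exp(-sqrt(3)*z/2) + C3*exp(sqrt(3)*z/2) - 8*z^3/27 - 64*z/27


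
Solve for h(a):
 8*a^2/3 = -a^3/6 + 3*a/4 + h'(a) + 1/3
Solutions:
 h(a) = C1 + a^4/24 + 8*a^3/9 - 3*a^2/8 - a/3


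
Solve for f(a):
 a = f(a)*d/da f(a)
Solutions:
 f(a) = -sqrt(C1 + a^2)
 f(a) = sqrt(C1 + a^2)


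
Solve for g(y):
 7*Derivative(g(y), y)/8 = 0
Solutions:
 g(y) = C1


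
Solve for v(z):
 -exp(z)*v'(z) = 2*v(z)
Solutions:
 v(z) = C1*exp(2*exp(-z))


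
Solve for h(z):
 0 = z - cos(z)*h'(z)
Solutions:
 h(z) = C1 + Integral(z/cos(z), z)


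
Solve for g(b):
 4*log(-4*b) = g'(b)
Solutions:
 g(b) = C1 + 4*b*log(-b) + 4*b*(-1 + 2*log(2))


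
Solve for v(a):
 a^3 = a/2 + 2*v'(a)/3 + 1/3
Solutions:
 v(a) = C1 + 3*a^4/8 - 3*a^2/8 - a/2


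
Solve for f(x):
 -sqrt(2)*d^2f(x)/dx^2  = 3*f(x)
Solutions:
 f(x) = C1*sin(2^(3/4)*sqrt(3)*x/2) + C2*cos(2^(3/4)*sqrt(3)*x/2)


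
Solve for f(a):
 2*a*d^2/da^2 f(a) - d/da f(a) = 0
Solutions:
 f(a) = C1 + C2*a^(3/2)


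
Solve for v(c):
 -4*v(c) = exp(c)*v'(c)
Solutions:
 v(c) = C1*exp(4*exp(-c))


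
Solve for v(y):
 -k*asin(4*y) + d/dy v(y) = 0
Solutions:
 v(y) = C1 + k*(y*asin(4*y) + sqrt(1 - 16*y^2)/4)


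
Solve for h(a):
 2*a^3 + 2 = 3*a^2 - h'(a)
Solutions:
 h(a) = C1 - a^4/2 + a^3 - 2*a


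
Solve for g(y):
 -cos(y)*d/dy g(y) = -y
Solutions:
 g(y) = C1 + Integral(y/cos(y), y)


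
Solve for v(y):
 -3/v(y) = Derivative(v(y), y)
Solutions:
 v(y) = -sqrt(C1 - 6*y)
 v(y) = sqrt(C1 - 6*y)


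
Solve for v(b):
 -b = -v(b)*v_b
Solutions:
 v(b) = -sqrt(C1 + b^2)
 v(b) = sqrt(C1 + b^2)


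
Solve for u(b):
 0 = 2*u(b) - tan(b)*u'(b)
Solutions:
 u(b) = C1*sin(b)^2


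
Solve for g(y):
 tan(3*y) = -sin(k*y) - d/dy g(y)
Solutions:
 g(y) = C1 - Piecewise((-cos(k*y)/k, Ne(k, 0)), (0, True)) + log(cos(3*y))/3


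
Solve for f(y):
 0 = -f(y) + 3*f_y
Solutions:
 f(y) = C1*exp(y/3)


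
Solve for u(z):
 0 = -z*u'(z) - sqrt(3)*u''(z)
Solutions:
 u(z) = C1 + C2*erf(sqrt(2)*3^(3/4)*z/6)


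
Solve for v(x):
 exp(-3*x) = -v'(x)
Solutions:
 v(x) = C1 + exp(-3*x)/3


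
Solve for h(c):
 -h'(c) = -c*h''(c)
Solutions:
 h(c) = C1 + C2*c^2


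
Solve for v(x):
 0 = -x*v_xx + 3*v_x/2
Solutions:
 v(x) = C1 + C2*x^(5/2)


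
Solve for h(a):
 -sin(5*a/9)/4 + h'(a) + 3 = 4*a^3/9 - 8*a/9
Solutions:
 h(a) = C1 + a^4/9 - 4*a^2/9 - 3*a - 9*cos(5*a/9)/20


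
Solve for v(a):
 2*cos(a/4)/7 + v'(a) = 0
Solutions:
 v(a) = C1 - 8*sin(a/4)/7


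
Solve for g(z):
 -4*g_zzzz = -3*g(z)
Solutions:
 g(z) = C1*exp(-sqrt(2)*3^(1/4)*z/2) + C2*exp(sqrt(2)*3^(1/4)*z/2) + C3*sin(sqrt(2)*3^(1/4)*z/2) + C4*cos(sqrt(2)*3^(1/4)*z/2)


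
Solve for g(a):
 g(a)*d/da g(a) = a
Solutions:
 g(a) = -sqrt(C1 + a^2)
 g(a) = sqrt(C1 + a^2)


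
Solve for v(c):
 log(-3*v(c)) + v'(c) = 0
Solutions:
 Integral(1/(log(-_y) + log(3)), (_y, v(c))) = C1 - c


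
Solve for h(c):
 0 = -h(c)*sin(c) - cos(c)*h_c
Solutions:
 h(c) = C1*cos(c)


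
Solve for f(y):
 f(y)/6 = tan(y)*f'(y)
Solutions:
 f(y) = C1*sin(y)^(1/6)


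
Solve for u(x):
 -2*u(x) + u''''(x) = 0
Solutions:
 u(x) = C1*exp(-2^(1/4)*x) + C2*exp(2^(1/4)*x) + C3*sin(2^(1/4)*x) + C4*cos(2^(1/4)*x)


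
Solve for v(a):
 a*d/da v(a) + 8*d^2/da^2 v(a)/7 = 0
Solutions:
 v(a) = C1 + C2*erf(sqrt(7)*a/4)


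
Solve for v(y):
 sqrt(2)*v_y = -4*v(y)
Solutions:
 v(y) = C1*exp(-2*sqrt(2)*y)


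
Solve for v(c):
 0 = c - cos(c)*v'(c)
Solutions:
 v(c) = C1 + Integral(c/cos(c), c)


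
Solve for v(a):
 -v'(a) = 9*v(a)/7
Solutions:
 v(a) = C1*exp(-9*a/7)


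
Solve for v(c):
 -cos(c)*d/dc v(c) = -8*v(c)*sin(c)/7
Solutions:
 v(c) = C1/cos(c)^(8/7)


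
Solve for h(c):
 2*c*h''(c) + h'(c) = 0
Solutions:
 h(c) = C1 + C2*sqrt(c)


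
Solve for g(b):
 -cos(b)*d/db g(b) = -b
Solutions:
 g(b) = C1 + Integral(b/cos(b), b)


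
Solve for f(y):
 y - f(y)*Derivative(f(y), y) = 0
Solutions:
 f(y) = -sqrt(C1 + y^2)
 f(y) = sqrt(C1 + y^2)


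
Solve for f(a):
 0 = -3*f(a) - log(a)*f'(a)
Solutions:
 f(a) = C1*exp(-3*li(a))


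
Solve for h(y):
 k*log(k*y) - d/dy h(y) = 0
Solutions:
 h(y) = C1 + k*y*log(k*y) - k*y


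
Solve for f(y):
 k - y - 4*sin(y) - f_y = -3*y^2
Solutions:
 f(y) = C1 + k*y + y^3 - y^2/2 + 4*cos(y)


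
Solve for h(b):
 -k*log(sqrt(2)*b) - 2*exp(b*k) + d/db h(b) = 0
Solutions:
 h(b) = C1 + b*k*log(b) + b*k*(-1 + log(2)/2) + Piecewise((2*exp(b*k)/k, Ne(k, 0)), (2*b, True))


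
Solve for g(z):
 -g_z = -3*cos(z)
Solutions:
 g(z) = C1 + 3*sin(z)


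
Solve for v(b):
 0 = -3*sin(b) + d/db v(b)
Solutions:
 v(b) = C1 - 3*cos(b)


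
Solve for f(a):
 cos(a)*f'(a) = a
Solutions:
 f(a) = C1 + Integral(a/cos(a), a)


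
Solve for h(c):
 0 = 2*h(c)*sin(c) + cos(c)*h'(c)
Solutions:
 h(c) = C1*cos(c)^2


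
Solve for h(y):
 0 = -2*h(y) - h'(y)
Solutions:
 h(y) = C1*exp(-2*y)


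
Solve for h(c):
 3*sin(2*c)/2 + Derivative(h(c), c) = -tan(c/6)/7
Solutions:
 h(c) = C1 + 6*log(cos(c/6))/7 + 3*cos(2*c)/4


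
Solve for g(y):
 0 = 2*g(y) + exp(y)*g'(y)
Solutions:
 g(y) = C1*exp(2*exp(-y))


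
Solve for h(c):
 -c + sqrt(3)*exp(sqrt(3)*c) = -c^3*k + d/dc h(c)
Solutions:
 h(c) = C1 + c^4*k/4 - c^2/2 + exp(sqrt(3)*c)


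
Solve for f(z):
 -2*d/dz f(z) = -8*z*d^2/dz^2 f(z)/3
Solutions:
 f(z) = C1 + C2*z^(7/4)


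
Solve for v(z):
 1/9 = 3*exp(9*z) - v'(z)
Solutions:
 v(z) = C1 - z/9 + exp(9*z)/3


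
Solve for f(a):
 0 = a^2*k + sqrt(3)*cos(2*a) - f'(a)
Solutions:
 f(a) = C1 + a^3*k/3 + sqrt(3)*sin(2*a)/2


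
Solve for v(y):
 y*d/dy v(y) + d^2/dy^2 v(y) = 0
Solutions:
 v(y) = C1 + C2*erf(sqrt(2)*y/2)


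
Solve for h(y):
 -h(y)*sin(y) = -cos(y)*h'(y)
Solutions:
 h(y) = C1/cos(y)


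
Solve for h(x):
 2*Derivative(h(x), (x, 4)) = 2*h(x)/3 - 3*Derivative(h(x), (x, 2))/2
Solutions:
 h(x) = C1*exp(-sqrt(6)*x*sqrt(-9 + sqrt(273))/12) + C2*exp(sqrt(6)*x*sqrt(-9 + sqrt(273))/12) + C3*sin(sqrt(6)*x*sqrt(9 + sqrt(273))/12) + C4*cos(sqrt(6)*x*sqrt(9 + sqrt(273))/12)


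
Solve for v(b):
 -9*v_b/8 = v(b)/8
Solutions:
 v(b) = C1*exp(-b/9)


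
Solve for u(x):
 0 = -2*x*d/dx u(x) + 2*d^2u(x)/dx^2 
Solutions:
 u(x) = C1 + C2*erfi(sqrt(2)*x/2)


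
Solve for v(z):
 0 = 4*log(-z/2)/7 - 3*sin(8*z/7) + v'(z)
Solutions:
 v(z) = C1 - 4*z*log(-z)/7 + 4*z*log(2)/7 + 4*z/7 - 21*cos(8*z/7)/8


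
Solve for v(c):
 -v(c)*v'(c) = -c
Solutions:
 v(c) = -sqrt(C1 + c^2)
 v(c) = sqrt(C1 + c^2)


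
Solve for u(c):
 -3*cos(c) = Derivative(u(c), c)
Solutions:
 u(c) = C1 - 3*sin(c)


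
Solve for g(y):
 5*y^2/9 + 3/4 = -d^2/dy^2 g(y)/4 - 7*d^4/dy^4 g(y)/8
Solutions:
 g(y) = C1 + C2*y + C3*sin(sqrt(14)*y/7) + C4*cos(sqrt(14)*y/7) - 5*y^4/27 + 113*y^2/18


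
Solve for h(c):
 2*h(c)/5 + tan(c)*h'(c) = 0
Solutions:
 h(c) = C1/sin(c)^(2/5)


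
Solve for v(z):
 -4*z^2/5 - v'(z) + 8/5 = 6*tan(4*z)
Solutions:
 v(z) = C1 - 4*z^3/15 + 8*z/5 + 3*log(cos(4*z))/2


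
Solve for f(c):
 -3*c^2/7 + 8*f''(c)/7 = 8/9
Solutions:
 f(c) = C1 + C2*c + c^4/32 + 7*c^2/18


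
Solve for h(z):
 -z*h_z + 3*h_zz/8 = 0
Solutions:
 h(z) = C1 + C2*erfi(2*sqrt(3)*z/3)


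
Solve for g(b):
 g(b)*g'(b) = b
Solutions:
 g(b) = -sqrt(C1 + b^2)
 g(b) = sqrt(C1 + b^2)


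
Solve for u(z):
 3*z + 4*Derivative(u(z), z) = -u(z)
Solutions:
 u(z) = C1*exp(-z/4) - 3*z + 12


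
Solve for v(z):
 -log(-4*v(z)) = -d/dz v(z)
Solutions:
 -Integral(1/(log(-_y) + 2*log(2)), (_y, v(z))) = C1 - z


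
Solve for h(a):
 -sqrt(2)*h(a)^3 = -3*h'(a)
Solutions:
 h(a) = -sqrt(6)*sqrt(-1/(C1 + sqrt(2)*a))/2
 h(a) = sqrt(6)*sqrt(-1/(C1 + sqrt(2)*a))/2


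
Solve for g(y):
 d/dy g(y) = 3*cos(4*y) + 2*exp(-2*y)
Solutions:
 g(y) = C1 + 3*sin(4*y)/4 - exp(-2*y)


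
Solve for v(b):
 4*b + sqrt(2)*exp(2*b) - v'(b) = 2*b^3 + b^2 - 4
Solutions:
 v(b) = C1 - b^4/2 - b^3/3 + 2*b^2 + 4*b + sqrt(2)*exp(2*b)/2


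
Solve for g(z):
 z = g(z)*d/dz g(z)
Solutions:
 g(z) = -sqrt(C1 + z^2)
 g(z) = sqrt(C1 + z^2)


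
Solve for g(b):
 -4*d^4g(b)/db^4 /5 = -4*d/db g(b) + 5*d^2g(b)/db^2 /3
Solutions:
 g(b) = C1 + C2*exp(5^(1/3)*b*(-(108 + sqrt(12289))^(1/3) + 5*5^(1/3)/(108 + sqrt(12289))^(1/3))/12)*sin(sqrt(3)*5^(1/3)*b*(5*5^(1/3)/(108 + sqrt(12289))^(1/3) + (108 + sqrt(12289))^(1/3))/12) + C3*exp(5^(1/3)*b*(-(108 + sqrt(12289))^(1/3) + 5*5^(1/3)/(108 + sqrt(12289))^(1/3))/12)*cos(sqrt(3)*5^(1/3)*b*(5*5^(1/3)/(108 + sqrt(12289))^(1/3) + (108 + sqrt(12289))^(1/3))/12) + C4*exp(-5^(1/3)*b*(-(108 + sqrt(12289))^(1/3) + 5*5^(1/3)/(108 + sqrt(12289))^(1/3))/6)


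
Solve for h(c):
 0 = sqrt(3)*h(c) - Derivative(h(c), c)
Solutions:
 h(c) = C1*exp(sqrt(3)*c)


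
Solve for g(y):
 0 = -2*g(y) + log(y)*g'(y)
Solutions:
 g(y) = C1*exp(2*li(y))


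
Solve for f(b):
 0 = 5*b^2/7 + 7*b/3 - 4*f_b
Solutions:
 f(b) = C1 + 5*b^3/84 + 7*b^2/24


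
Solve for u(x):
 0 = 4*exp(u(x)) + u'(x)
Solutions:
 u(x) = log(1/(C1 + 4*x))


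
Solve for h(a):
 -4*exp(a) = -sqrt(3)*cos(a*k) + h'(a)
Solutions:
 h(a) = C1 - 4*exp(a) + sqrt(3)*sin(a*k)/k


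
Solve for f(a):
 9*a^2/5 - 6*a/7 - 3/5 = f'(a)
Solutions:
 f(a) = C1 + 3*a^3/5 - 3*a^2/7 - 3*a/5


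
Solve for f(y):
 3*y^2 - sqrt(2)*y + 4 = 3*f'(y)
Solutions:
 f(y) = C1 + y^3/3 - sqrt(2)*y^2/6 + 4*y/3


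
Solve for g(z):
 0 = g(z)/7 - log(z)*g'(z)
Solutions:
 g(z) = C1*exp(li(z)/7)


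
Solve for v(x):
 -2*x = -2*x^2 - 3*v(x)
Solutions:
 v(x) = 2*x*(1 - x)/3


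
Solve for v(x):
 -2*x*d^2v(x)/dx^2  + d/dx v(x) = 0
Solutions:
 v(x) = C1 + C2*x^(3/2)


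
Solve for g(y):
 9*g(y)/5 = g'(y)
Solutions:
 g(y) = C1*exp(9*y/5)


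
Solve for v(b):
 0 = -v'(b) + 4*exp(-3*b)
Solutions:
 v(b) = C1 - 4*exp(-3*b)/3


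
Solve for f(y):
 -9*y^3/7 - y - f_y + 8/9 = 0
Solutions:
 f(y) = C1 - 9*y^4/28 - y^2/2 + 8*y/9


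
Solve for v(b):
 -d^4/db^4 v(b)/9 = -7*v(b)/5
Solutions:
 v(b) = C1*exp(-sqrt(3)*5^(3/4)*7^(1/4)*b/5) + C2*exp(sqrt(3)*5^(3/4)*7^(1/4)*b/5) + C3*sin(sqrt(3)*5^(3/4)*7^(1/4)*b/5) + C4*cos(sqrt(3)*5^(3/4)*7^(1/4)*b/5)


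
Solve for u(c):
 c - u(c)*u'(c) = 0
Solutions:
 u(c) = -sqrt(C1 + c^2)
 u(c) = sqrt(C1 + c^2)


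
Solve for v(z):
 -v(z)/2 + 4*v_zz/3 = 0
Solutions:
 v(z) = C1*exp(-sqrt(6)*z/4) + C2*exp(sqrt(6)*z/4)


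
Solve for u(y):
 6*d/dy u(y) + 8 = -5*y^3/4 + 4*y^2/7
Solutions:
 u(y) = C1 - 5*y^4/96 + 2*y^3/63 - 4*y/3


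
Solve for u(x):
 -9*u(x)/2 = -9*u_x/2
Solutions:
 u(x) = C1*exp(x)


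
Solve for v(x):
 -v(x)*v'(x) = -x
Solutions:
 v(x) = -sqrt(C1 + x^2)
 v(x) = sqrt(C1 + x^2)


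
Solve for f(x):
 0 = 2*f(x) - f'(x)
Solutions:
 f(x) = C1*exp(2*x)


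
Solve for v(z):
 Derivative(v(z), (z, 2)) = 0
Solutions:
 v(z) = C1 + C2*z


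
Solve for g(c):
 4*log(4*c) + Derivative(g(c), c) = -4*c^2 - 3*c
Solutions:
 g(c) = C1 - 4*c^3/3 - 3*c^2/2 - 4*c*log(c) - 8*c*log(2) + 4*c


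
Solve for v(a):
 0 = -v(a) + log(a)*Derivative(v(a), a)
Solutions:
 v(a) = C1*exp(li(a))


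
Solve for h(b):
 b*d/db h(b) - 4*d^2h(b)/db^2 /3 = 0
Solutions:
 h(b) = C1 + C2*erfi(sqrt(6)*b/4)


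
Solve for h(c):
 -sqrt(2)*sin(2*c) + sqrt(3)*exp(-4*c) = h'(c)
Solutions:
 h(c) = C1 + sqrt(2)*cos(2*c)/2 - sqrt(3)*exp(-4*c)/4


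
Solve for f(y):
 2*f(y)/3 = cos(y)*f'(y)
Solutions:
 f(y) = C1*(sin(y) + 1)^(1/3)/(sin(y) - 1)^(1/3)


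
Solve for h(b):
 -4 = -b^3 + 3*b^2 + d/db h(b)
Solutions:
 h(b) = C1 + b^4/4 - b^3 - 4*b


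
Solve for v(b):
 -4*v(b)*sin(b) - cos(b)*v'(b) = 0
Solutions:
 v(b) = C1*cos(b)^4


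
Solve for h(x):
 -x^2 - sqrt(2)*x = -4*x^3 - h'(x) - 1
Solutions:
 h(x) = C1 - x^4 + x^3/3 + sqrt(2)*x^2/2 - x


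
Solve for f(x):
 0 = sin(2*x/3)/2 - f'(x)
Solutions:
 f(x) = C1 - 3*cos(2*x/3)/4


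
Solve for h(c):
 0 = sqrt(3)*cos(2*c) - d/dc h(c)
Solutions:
 h(c) = C1 + sqrt(3)*sin(2*c)/2


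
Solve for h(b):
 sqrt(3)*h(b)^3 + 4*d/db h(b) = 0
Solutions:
 h(b) = -sqrt(2)*sqrt(-1/(C1 - sqrt(3)*b))
 h(b) = sqrt(2)*sqrt(-1/(C1 - sqrt(3)*b))


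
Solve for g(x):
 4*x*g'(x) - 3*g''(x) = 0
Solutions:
 g(x) = C1 + C2*erfi(sqrt(6)*x/3)


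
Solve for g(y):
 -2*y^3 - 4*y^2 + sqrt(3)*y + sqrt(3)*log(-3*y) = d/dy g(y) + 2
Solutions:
 g(y) = C1 - y^4/2 - 4*y^3/3 + sqrt(3)*y^2/2 + sqrt(3)*y*log(-y) + y*(-2 - sqrt(3) + sqrt(3)*log(3))


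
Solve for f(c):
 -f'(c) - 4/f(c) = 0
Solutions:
 f(c) = -sqrt(C1 - 8*c)
 f(c) = sqrt(C1 - 8*c)


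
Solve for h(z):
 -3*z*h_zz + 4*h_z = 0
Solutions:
 h(z) = C1 + C2*z^(7/3)


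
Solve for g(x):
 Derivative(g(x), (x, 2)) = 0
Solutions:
 g(x) = C1 + C2*x


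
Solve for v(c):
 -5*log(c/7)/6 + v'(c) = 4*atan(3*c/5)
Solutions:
 v(c) = C1 + 5*c*log(c)/6 + 4*c*atan(3*c/5) - 5*c*log(7)/6 - 5*c/6 - 10*log(9*c^2 + 25)/3


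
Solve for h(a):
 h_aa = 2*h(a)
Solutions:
 h(a) = C1*exp(-sqrt(2)*a) + C2*exp(sqrt(2)*a)


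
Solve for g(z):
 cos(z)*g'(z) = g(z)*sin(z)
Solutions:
 g(z) = C1/cos(z)


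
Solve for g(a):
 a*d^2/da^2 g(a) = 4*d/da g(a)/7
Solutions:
 g(a) = C1 + C2*a^(11/7)


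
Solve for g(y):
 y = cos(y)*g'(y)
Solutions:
 g(y) = C1 + Integral(y/cos(y), y)


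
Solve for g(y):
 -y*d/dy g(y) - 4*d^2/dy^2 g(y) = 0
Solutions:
 g(y) = C1 + C2*erf(sqrt(2)*y/4)


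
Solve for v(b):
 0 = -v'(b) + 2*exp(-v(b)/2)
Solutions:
 v(b) = 2*log(C1 + b)


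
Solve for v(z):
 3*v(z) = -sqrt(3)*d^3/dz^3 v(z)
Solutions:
 v(z) = C3*exp(-3^(1/6)*z) + (C1*sin(3^(2/3)*z/2) + C2*cos(3^(2/3)*z/2))*exp(3^(1/6)*z/2)


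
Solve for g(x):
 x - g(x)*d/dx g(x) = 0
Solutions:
 g(x) = -sqrt(C1 + x^2)
 g(x) = sqrt(C1 + x^2)


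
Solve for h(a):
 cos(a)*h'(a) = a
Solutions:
 h(a) = C1 + Integral(a/cos(a), a)


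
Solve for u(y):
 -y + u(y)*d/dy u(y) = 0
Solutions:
 u(y) = -sqrt(C1 + y^2)
 u(y) = sqrt(C1 + y^2)


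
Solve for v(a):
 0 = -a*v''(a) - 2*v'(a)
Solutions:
 v(a) = C1 + C2/a


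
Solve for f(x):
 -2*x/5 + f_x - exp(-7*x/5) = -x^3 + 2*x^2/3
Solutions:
 f(x) = C1 - x^4/4 + 2*x^3/9 + x^2/5 - 5*exp(-7*x/5)/7


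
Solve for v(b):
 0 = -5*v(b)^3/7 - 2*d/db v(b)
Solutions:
 v(b) = -sqrt(7)*sqrt(-1/(C1 - 5*b))
 v(b) = sqrt(7)*sqrt(-1/(C1 - 5*b))


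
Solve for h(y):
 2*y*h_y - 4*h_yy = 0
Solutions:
 h(y) = C1 + C2*erfi(y/2)


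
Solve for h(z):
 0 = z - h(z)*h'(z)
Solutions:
 h(z) = -sqrt(C1 + z^2)
 h(z) = sqrt(C1 + z^2)


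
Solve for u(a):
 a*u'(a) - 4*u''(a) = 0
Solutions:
 u(a) = C1 + C2*erfi(sqrt(2)*a/4)


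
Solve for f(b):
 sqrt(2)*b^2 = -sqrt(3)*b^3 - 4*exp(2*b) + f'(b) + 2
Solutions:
 f(b) = C1 + sqrt(3)*b^4/4 + sqrt(2)*b^3/3 - 2*b + 2*exp(2*b)


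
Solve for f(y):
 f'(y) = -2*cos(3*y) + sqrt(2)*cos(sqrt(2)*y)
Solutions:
 f(y) = C1 - 2*sin(3*y)/3 + sin(sqrt(2)*y)


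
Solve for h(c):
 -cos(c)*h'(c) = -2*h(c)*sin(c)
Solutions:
 h(c) = C1/cos(c)^2


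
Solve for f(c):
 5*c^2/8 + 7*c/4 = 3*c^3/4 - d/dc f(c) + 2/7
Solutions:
 f(c) = C1 + 3*c^4/16 - 5*c^3/24 - 7*c^2/8 + 2*c/7


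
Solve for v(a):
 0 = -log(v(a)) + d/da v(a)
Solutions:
 li(v(a)) = C1 + a


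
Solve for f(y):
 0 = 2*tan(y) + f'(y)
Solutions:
 f(y) = C1 + 2*log(cos(y))


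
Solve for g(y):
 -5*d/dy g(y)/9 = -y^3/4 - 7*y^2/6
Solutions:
 g(y) = C1 + 9*y^4/80 + 7*y^3/10


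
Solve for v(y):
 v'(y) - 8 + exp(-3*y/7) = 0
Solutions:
 v(y) = C1 + 8*y + 7*exp(-3*y/7)/3


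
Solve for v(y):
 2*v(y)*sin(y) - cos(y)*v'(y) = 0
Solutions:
 v(y) = C1/cos(y)^2


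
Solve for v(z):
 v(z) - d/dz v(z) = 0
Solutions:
 v(z) = C1*exp(z)


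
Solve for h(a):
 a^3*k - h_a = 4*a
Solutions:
 h(a) = C1 + a^4*k/4 - 2*a^2


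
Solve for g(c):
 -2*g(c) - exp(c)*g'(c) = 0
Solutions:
 g(c) = C1*exp(2*exp(-c))


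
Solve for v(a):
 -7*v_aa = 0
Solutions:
 v(a) = C1 + C2*a


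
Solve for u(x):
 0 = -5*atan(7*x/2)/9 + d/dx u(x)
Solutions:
 u(x) = C1 + 5*x*atan(7*x/2)/9 - 5*log(49*x^2 + 4)/63


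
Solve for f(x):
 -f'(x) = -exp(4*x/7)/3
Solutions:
 f(x) = C1 + 7*exp(4*x/7)/12


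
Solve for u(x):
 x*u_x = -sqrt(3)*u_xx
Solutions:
 u(x) = C1 + C2*erf(sqrt(2)*3^(3/4)*x/6)


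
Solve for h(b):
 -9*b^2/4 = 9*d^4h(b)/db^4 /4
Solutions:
 h(b) = C1 + C2*b + C3*b^2 + C4*b^3 - b^6/360


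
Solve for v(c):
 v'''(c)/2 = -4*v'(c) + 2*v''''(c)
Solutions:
 v(c) = C1 + C2*exp(c*(-(24*sqrt(5190) + 1729)^(1/3) - 1/(24*sqrt(5190) + 1729)^(1/3) + 2)/24)*sin(sqrt(3)*c*(-(24*sqrt(5190) + 1729)^(1/3) + (24*sqrt(5190) + 1729)^(-1/3))/24) + C3*exp(c*(-(24*sqrt(5190) + 1729)^(1/3) - 1/(24*sqrt(5190) + 1729)^(1/3) + 2)/24)*cos(sqrt(3)*c*(-(24*sqrt(5190) + 1729)^(1/3) + (24*sqrt(5190) + 1729)^(-1/3))/24) + C4*exp(c*((24*sqrt(5190) + 1729)^(-1/3) + 1 + (24*sqrt(5190) + 1729)^(1/3))/12)


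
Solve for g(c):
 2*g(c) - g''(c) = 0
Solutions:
 g(c) = C1*exp(-sqrt(2)*c) + C2*exp(sqrt(2)*c)


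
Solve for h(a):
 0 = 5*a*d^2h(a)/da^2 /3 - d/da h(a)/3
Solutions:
 h(a) = C1 + C2*a^(6/5)


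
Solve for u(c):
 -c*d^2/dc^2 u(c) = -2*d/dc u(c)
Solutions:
 u(c) = C1 + C2*c^3


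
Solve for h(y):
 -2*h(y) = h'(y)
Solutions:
 h(y) = C1*exp(-2*y)


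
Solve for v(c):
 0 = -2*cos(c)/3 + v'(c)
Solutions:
 v(c) = C1 + 2*sin(c)/3


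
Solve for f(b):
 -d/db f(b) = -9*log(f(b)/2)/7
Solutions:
 7*Integral(1/(-log(_y) + log(2)), (_y, f(b)))/9 = C1 - b


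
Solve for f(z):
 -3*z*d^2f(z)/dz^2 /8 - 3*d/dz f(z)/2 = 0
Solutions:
 f(z) = C1 + C2/z^3
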